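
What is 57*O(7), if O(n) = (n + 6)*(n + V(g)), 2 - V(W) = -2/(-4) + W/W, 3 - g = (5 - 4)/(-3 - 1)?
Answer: 11115/2 ≈ 5557.5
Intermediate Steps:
g = 13/4 (g = 3 - (5 - 4)/(-3 - 1) = 3 - 1/(-4) = 3 - (-1)/4 = 3 - 1*(-¼) = 3 + ¼ = 13/4 ≈ 3.2500)
V(W) = ½ (V(W) = 2 - (-2/(-4) + W/W) = 2 - (-2*(-¼) + 1) = 2 - (½ + 1) = 2 - 1*3/2 = 2 - 3/2 = ½)
O(n) = (½ + n)*(6 + n) (O(n) = (n + 6)*(n + ½) = (6 + n)*(½ + n) = (½ + n)*(6 + n))
57*O(7) = 57*(3 + 7² + (13/2)*7) = 57*(3 + 49 + 91/2) = 57*(195/2) = 11115/2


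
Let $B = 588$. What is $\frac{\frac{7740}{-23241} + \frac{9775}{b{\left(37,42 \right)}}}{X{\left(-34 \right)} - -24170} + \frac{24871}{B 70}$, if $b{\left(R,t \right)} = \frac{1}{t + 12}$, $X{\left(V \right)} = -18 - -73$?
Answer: $\frac{329487911801}{14713412280} \approx 22.394$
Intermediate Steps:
$X{\left(V \right)} = 55$ ($X{\left(V \right)} = -18 + 73 = 55$)
$b{\left(R,t \right)} = \frac{1}{12 + t}$
$\frac{\frac{7740}{-23241} + \frac{9775}{b{\left(37,42 \right)}}}{X{\left(-34 \right)} - -24170} + \frac{24871}{B 70} = \frac{\frac{7740}{-23241} + \frac{9775}{\frac{1}{12 + 42}}}{55 - -24170} + \frac{24871}{588 \cdot 70} = \frac{7740 \left(- \frac{1}{23241}\right) + \frac{9775}{\frac{1}{54}}}{55 + 24170} + \frac{24871}{41160} = \frac{- \frac{2580}{7747} + 9775 \frac{1}{\frac{1}{54}}}{24225} + 24871 \cdot \frac{1}{41160} = \left(- \frac{2580}{7747} + 9775 \cdot 54\right) \frac{1}{24225} + \frac{3553}{5880} = \left(- \frac{2580}{7747} + 527850\right) \frac{1}{24225} + \frac{3553}{5880} = \frac{4089251370}{7747} \cdot \frac{1}{24225} + \frac{3553}{5880} = \frac{272616758}{12511405} + \frac{3553}{5880} = \frac{329487911801}{14713412280}$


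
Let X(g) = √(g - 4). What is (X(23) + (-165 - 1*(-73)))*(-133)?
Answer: 12236 - 133*√19 ≈ 11656.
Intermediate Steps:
X(g) = √(-4 + g)
(X(23) + (-165 - 1*(-73)))*(-133) = (√(-4 + 23) + (-165 - 1*(-73)))*(-133) = (√19 + (-165 + 73))*(-133) = (√19 - 92)*(-133) = (-92 + √19)*(-133) = 12236 - 133*√19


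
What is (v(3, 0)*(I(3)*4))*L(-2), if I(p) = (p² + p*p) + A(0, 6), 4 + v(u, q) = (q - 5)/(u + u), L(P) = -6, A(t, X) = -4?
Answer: 1624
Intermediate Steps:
v(u, q) = -4 + (-5 + q)/(2*u) (v(u, q) = -4 + (q - 5)/(u + u) = -4 + (-5 + q)/((2*u)) = -4 + (-5 + q)*(1/(2*u)) = -4 + (-5 + q)/(2*u))
I(p) = -4 + 2*p² (I(p) = (p² + p*p) - 4 = (p² + p²) - 4 = 2*p² - 4 = -4 + 2*p²)
(v(3, 0)*(I(3)*4))*L(-2) = (((½)*(-5 + 0 - 8*3)/3)*((-4 + 2*3²)*4))*(-6) = (((½)*(⅓)*(-5 + 0 - 24))*((-4 + 2*9)*4))*(-6) = (((½)*(⅓)*(-29))*((-4 + 18)*4))*(-6) = -203*4/3*(-6) = -29/6*56*(-6) = -812/3*(-6) = 1624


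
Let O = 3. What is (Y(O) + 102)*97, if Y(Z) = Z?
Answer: 10185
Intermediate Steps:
(Y(O) + 102)*97 = (3 + 102)*97 = 105*97 = 10185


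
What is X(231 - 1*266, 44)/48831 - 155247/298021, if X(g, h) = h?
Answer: -7567753333/14552663451 ≈ -0.52003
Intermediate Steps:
X(231 - 1*266, 44)/48831 - 155247/298021 = 44/48831 - 155247/298021 = -7567753333/14552663451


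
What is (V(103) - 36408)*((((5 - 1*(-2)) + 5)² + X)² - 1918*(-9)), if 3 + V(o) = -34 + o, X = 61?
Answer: -2154608154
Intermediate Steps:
V(o) = -37 + o (V(o) = -3 + (-34 + o) = -37 + o)
(V(103) - 36408)*((((5 - 1*(-2)) + 5)² + X)² - 1918*(-9)) = ((-37 + 103) - 36408)*((((5 - 1*(-2)) + 5)² + 61)² - 1918*(-9)) = (66 - 36408)*((((5 + 2) + 5)² + 61)² + 17262) = -36342*(((7 + 5)² + 61)² + 17262) = -36342*((12² + 61)² + 17262) = -36342*((144 + 61)² + 17262) = -36342*(205² + 17262) = -36342*(42025 + 17262) = -36342*59287 = -2154608154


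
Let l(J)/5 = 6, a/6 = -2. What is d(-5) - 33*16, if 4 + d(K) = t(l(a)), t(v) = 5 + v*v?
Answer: 373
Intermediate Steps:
a = -12 (a = 6*(-2) = -12)
l(J) = 30 (l(J) = 5*6 = 30)
t(v) = 5 + v**2
d(K) = 901 (d(K) = -4 + (5 + 30**2) = -4 + (5 + 900) = -4 + 905 = 901)
d(-5) - 33*16 = 901 - 33*16 = 901 - 528 = 373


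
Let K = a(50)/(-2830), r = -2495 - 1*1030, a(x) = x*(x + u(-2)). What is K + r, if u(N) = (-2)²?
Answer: -997845/283 ≈ -3526.0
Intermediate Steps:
u(N) = 4
a(x) = x*(4 + x) (a(x) = x*(x + 4) = x*(4 + x))
r = -3525 (r = -2495 - 1030 = -3525)
K = -270/283 (K = (50*(4 + 50))/(-2830) = (50*54)*(-1/2830) = 2700*(-1/2830) = -270/283 ≈ -0.95406)
K + r = -270/283 - 3525 = -997845/283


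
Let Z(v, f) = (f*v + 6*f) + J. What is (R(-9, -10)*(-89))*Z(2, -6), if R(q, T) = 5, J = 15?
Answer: 14685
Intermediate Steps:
Z(v, f) = 15 + 6*f + f*v (Z(v, f) = (f*v + 6*f) + 15 = (6*f + f*v) + 15 = 15 + 6*f + f*v)
(R(-9, -10)*(-89))*Z(2, -6) = (5*(-89))*(15 + 6*(-6) - 6*2) = -445*(15 - 36 - 12) = -445*(-33) = 14685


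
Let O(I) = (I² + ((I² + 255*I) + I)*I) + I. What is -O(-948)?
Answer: 621005412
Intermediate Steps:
O(I) = I + I² + I*(I² + 256*I) (O(I) = (I² + (I² + 256*I)*I) + I = (I² + I*(I² + 256*I)) + I = I + I² + I*(I² + 256*I))
-O(-948) = -(-948)*(1 + (-948)² + 257*(-948)) = -(-948)*(1 + 898704 - 243636) = -(-948)*655069 = -1*(-621005412) = 621005412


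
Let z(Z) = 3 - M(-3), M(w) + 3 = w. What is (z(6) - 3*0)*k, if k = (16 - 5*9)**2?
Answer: 7569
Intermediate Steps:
M(w) = -3 + w
z(Z) = 9 (z(Z) = 3 - (-3 - 3) = 3 - 1*(-6) = 3 + 6 = 9)
k = 841 (k = (16 - 45)**2 = (-29)**2 = 841)
(z(6) - 3*0)*k = (9 - 3*0)*841 = (9 + 0)*841 = 9*841 = 7569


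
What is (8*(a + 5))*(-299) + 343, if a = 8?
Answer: -30753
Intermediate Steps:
(8*(a + 5))*(-299) + 343 = (8*(8 + 5))*(-299) + 343 = (8*13)*(-299) + 343 = 104*(-299) + 343 = -31096 + 343 = -30753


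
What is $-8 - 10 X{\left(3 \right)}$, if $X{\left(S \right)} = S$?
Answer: $-38$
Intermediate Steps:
$-8 - 10 X{\left(3 \right)} = -8 - 30 = -38$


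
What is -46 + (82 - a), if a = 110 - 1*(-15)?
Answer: -89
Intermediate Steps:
a = 125 (a = 110 + 15 = 125)
-46 + (82 - a) = -46 + (82 - 1*125) = -46 + (82 - 125) = -46 - 43 = -89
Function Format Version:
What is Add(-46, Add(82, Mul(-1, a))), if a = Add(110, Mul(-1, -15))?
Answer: -89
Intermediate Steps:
a = 125 (a = Add(110, 15) = 125)
Add(-46, Add(82, Mul(-1, a))) = Add(-46, Add(82, Mul(-1, 125))) = Add(-46, Add(82, -125)) = Add(-46, -43) = -89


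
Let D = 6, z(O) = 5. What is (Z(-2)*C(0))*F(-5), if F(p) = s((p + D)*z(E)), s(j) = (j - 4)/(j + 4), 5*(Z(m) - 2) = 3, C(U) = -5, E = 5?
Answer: -13/9 ≈ -1.4444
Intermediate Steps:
Z(m) = 13/5 (Z(m) = 2 + (1/5)*3 = 2 + 3/5 = 13/5)
s(j) = (-4 + j)/(4 + j)
F(p) = (26 + 5*p)/(34 + 5*p) (F(p) = (-4 + (p + 6)*5)/(4 + (p + 6)*5) = (-4 + (6 + p)*5)/(4 + (6 + p)*5) = (-4 + (30 + 5*p))/(4 + (30 + 5*p)) = (26 + 5*p)/(34 + 5*p))
(Z(-2)*C(0))*F(-5) = ((13/5)*(-5))*((26 + 5*(-5))/(34 + 5*(-5))) = -13*(26 - 25)/(34 - 25) = -13/9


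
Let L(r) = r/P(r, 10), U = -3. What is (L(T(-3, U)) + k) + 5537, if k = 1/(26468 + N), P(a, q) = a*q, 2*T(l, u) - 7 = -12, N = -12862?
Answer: 188344459/34015 ≈ 5537.1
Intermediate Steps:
T(l, u) = -5/2 (T(l, u) = 7/2 + (½)*(-12) = 7/2 - 6 = -5/2)
k = 1/13606 (k = 1/(26468 - 12862) = 1/13606 ≈ 7.3497e-5)
L(r) = ⅒ (L(r) = r/((r*10)) = r/((10*r)) = r*(1/(10*r)) = ⅒)
(L(T(-3, U)) + k) + 5537 = (⅒ + 1/13606) + 5537 = 3404/34015 + 5537 = 188344459/34015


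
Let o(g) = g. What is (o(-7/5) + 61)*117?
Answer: 34866/5 ≈ 6973.2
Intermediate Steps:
(o(-7/5) + 61)*117 = (-7/5 + 61)*117 = (298/5)*117 = 34866/5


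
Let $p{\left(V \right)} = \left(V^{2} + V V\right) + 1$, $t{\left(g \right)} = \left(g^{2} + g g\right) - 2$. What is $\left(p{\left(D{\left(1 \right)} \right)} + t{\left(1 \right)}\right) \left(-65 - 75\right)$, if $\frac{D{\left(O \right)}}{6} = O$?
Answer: $-10220$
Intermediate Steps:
$D{\left(O \right)} = 6 O$
$t{\left(g \right)} = -2 + 2 g^{2}$ ($t{\left(g \right)} = \left(g^{2} + g^{2}\right) - 2 = 2 g^{2} - 2 = -2 + 2 g^{2}$)
$p{\left(V \right)} = 1 + 2 V^{2}$ ($p{\left(V \right)} = \left(V^{2} + V^{2}\right) + 1 = 2 V^{2} + 1 = 1 + 2 V^{2}$)
$\left(p{\left(D{\left(1 \right)} \right)} + t{\left(1 \right)}\right) \left(-65 - 75\right) = \left(\left(1 + 2 \left(6 \cdot 1\right)^{2}\right) - \left(2 - 2 \cdot 1^{2}\right)\right) \left(-65 - 75\right) = \left(\left(1 + 2 \cdot 6^{2}\right) + \left(-2 + 2 \cdot 1\right)\right) \left(-65 - 75\right) = \left(\left(1 + 2 \cdot 36\right) + \left(-2 + 2\right)\right) \left(-140\right) = \left(\left(1 + 72\right) + 0\right) \left(-140\right) = \left(73 + 0\right) \left(-140\right) = 73 \left(-140\right) = -10220$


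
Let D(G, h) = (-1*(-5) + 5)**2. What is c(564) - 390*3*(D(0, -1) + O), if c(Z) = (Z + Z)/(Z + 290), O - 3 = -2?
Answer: -50458026/427 ≈ -1.1817e+5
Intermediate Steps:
O = 1 (O = 3 - 2 = 1)
D(G, h) = 100 (D(G, h) = (5 + 5)**2 = 10**2 = 100)
c(Z) = 2*Z/(290 + Z) (c(Z) = (2*Z)/(290 + Z) = 2*Z/(290 + Z))
c(564) - 390*3*(D(0, -1) + O) = 2*564/(290 + 564) - 390*3*(100 + 1) = 2*564/854 - 390*3*101 = 2*564*(1/854) - 390*303 = 564/427 - 1*118170 = 564/427 - 118170 = -50458026/427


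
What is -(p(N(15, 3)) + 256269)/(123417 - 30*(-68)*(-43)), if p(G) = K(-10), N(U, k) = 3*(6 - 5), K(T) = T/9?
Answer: -2306411/321273 ≈ -7.1790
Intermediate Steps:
K(T) = T/9 (K(T) = T*(1/9) = T/9)
N(U, k) = 3 (N(U, k) = 3*1 = 3)
p(G) = -10/9 (p(G) = (1/9)*(-10) = -10/9)
-(p(N(15, 3)) + 256269)/(123417 - 30*(-68)*(-43)) = -(-10/9 + 256269)/(123417 - 30*(-68)*(-43)) = -2306411/(9*(123417 + 2040*(-43))) = -2306411/(9*(123417 - 87720)) = -2306411/(9*35697) = -1*2306411/321273 = -2306411/321273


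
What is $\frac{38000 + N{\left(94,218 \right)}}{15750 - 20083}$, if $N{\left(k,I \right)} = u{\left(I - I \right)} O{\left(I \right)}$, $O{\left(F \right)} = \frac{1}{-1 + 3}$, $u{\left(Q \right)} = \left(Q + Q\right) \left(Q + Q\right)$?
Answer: $- \frac{38000}{4333} \approx -8.7699$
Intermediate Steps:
$u{\left(Q \right)} = 4 Q^{2}$ ($u{\left(Q \right)} = 2 Q 2 Q = 4 Q^{2}$)
$O{\left(F \right)} = \frac{1}{2}$
$N{\left(k,I \right)} = 0$ ($N{\left(k,I \right)} = 4 \left(I - I\right)^{2} \cdot \frac{1}{2} = 4 \cdot 0^{2} \cdot \frac{1}{2} = 4 \cdot 0 \cdot \frac{1}{2} = 0 \cdot \frac{1}{2} = 0$)
$\frac{38000 + N{\left(94,218 \right)}}{15750 - 20083} = \frac{38000 + 0}{15750 - 20083} = \frac{38000}{-4333} = 38000 \left(- \frac{1}{4333}\right) = - \frac{38000}{4333}$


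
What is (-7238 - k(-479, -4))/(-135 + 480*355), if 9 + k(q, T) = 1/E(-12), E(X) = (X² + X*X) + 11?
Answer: -2161472/50909235 ≈ -0.042457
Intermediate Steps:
E(X) = 11 + 2*X² (E(X) = (X² + X²) + 11 = 2*X² + 11 = 11 + 2*X²)
k(q, T) = -2690/299 (k(q, T) = -9 + 1/(11 + 2*(-12)²) = -9 + 1/(11 + 2*144) = -9 + 1/(11 + 288) = -9 + 1/299 = -2690/299)
(-7238 - k(-479, -4))/(-135 + 480*355) = (-7238 - 1*(-2690/299))/(-135 + 480*355) = (-7238 + 2690/299)/(-135 + 170400) = -2161472/299/170265 = -2161472/299*1/170265 = -2161472/50909235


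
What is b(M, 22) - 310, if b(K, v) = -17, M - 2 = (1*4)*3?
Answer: -327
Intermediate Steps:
M = 14 (M = 2 + (1*4)*3 = 2 + 4*3 = 2 + 12 = 14)
b(M, 22) - 310 = -17 - 310 = -327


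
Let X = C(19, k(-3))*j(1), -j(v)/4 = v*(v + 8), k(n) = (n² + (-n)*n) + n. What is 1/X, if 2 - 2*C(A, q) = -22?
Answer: -1/432 ≈ -0.0023148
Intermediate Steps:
k(n) = n (k(n) = (n² - n²) + n = 0 + n = n)
C(A, q) = 12 (C(A, q) = 1 - ½*(-22) = 1 + 11 = 12)
j(v) = -4*v*(8 + v) (j(v) = -4*v*(v + 8) = -4*v*(8 + v))
X = -432 (X = 12*(-4*1*(8 + 1)) = 12*(-4*1*9) = 12*(-36) = -432)
1/X = 1/(-432) = -1/432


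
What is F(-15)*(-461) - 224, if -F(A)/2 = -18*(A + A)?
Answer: 497656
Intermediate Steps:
F(A) = 72*A (F(A) = -(-36)*(A + A) = -(-36)*2*A = -(-72)*A = 72*A)
F(-15)*(-461) - 224 = (72*(-15))*(-461) - 224 = -1080*(-461) - 224 = 497880 - 224 = 497656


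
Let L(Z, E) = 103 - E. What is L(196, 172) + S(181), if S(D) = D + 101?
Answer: 213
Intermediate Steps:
S(D) = 101 + D
L(196, 172) + S(181) = (103 - 1*172) + (101 + 181) = (103 - 172) + 282 = -69 + 282 = 213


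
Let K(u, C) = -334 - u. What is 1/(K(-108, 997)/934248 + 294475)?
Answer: 467124/137556339787 ≈ 3.3959e-6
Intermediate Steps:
1/(K(-108, 997)/934248 + 294475) = 1/((-334 - 1*(-108))/934248 + 294475) = 1/((-334 + 108)*(1/934248) + 294475) = 1/(-226*1/934248 + 294475) = 1/(-113/467124 + 294475) = 1/(137556339787/467124) = 467124/137556339787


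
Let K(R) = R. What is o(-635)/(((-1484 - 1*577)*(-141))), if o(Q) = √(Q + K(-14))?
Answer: I*√649/290601 ≈ 8.7665e-5*I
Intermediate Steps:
o(Q) = √(-14 + Q) (o(Q) = √(Q - 14) = √(-14 + Q))
o(-635)/(((-1484 - 1*577)*(-141))) = √(-14 - 635)/(((-1484 - 1*577)*(-141))) = √(-649)/(((-1484 - 577)*(-141))) = (I*√649)/((-2061*(-141))) = (I*√649)/290601 = (I*√649)*(1/290601) = I*√649/290601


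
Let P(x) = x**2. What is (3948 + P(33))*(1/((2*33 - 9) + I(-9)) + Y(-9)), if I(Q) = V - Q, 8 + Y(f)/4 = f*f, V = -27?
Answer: 19122131/13 ≈ 1.4709e+6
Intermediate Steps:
Y(f) = -32 + 4*f**2 (Y(f) = -32 + 4*(f*f) = -32 + 4*f**2)
I(Q) = -27 - Q
(3948 + P(33))*(1/((2*33 - 9) + I(-9)) + Y(-9)) = (3948 + 33**2)*(1/((2*33 - 9) + (-27 - 1*(-9))) + (-32 + 4*(-9)**2)) = (3948 + 1089)*(1/((66 - 9) + (-27 + 9)) + (-32 + 4*81)) = 5037*(1/(57 - 18) + (-32 + 324)) = 5037*(1/39 + 292) = 5037*(11389/39) = 19122131/13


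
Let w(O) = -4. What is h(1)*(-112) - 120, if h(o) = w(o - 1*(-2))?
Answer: 328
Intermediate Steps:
h(o) = -4
h(1)*(-112) - 120 = -4*(-112) - 120 = 448 - 120 = 328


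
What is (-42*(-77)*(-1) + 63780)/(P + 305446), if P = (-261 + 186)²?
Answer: 60546/311071 ≈ 0.19464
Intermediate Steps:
P = 5625 (P = (-75)² = 5625)
(-42*(-77)*(-1) + 63780)/(P + 305446) = (-42*(-77)*(-1) + 63780)/(5625 + 305446) = (3234*(-1) + 63780)/311071 = (-3234 + 63780)*(1/311071) = 60546*(1/311071) = 60546/311071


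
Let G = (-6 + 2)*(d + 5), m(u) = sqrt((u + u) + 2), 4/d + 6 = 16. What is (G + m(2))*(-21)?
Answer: 2268/5 - 21*sqrt(6) ≈ 402.16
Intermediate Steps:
d = 2/5 (d = 4/(-6 + 16) = 4/10 = 4*(1/10) = 2/5 ≈ 0.40000)
m(u) = sqrt(2 + 2*u) (m(u) = sqrt(2*u + 2) = sqrt(2 + 2*u))
G = -108/5 (G = (-6 + 2)*(2/5 + 5) = -4*27/5 = -108/5 ≈ -21.600)
(G + m(2))*(-21) = (-108/5 + sqrt(2 + 2*2))*(-21) = (-108/5 + sqrt(2 + 4))*(-21) = (-108/5 + sqrt(6))*(-21) = 2268/5 - 21*sqrt(6)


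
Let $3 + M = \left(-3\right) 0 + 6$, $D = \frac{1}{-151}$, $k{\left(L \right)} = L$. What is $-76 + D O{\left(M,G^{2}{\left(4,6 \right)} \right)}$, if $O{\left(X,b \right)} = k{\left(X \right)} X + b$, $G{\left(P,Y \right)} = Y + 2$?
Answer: $- \frac{11549}{151} \approx -76.483$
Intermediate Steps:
$G{\left(P,Y \right)} = 2 + Y$
$D = - \frac{1}{151} \approx -0.0066225$
$M = 3$ ($M = -3 + \left(\left(-3\right) 0 + 6\right) = -3 + \left(0 + 6\right) = -3 + 6 = 3$)
$O{\left(X,b \right)} = b + X^{2}$ ($O{\left(X,b \right)} = X X + b = X^{2} + b = b + X^{2}$)
$-76 + D O{\left(M,G^{2}{\left(4,6 \right)} \right)} = -76 - \frac{\left(2 + 6\right)^{2} + 3^{2}}{151} = -76 - \frac{8^{2} + 9}{151} = -76 - \frac{64 + 9}{151} = -76 - \frac{73}{151} = - \frac{11549}{151}$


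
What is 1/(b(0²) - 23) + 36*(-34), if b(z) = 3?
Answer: -24481/20 ≈ -1224.1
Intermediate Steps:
1/(b(0²) - 23) + 36*(-34) = 1/(3 - 23) + 36*(-34) = 1/(-20) - 1224 = -1/20 - 1224 = -24481/20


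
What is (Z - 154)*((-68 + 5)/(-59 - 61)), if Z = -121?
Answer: -1155/8 ≈ -144.38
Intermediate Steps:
(Z - 154)*((-68 + 5)/(-59 - 61)) = (-121 - 154)*((-68 + 5)/(-59 - 61)) = -(-17325)/(-120) = -(-17325)*(-1)/120 = -275*21/40 = -1155/8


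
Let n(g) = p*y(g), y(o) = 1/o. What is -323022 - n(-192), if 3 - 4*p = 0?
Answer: -82693631/256 ≈ -3.2302e+5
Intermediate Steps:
p = ¾ (p = ¾ - ¼*0 = ¾ + 0 = ¾ ≈ 0.75000)
n(g) = 3/(4*g)
-323022 - n(-192) = -323022 - 3/(4*(-192)) = -323022 - 3*(-1)/(4*192) = -323022 - 1*(-1/256) = -323022 + 1/256 = -82693631/256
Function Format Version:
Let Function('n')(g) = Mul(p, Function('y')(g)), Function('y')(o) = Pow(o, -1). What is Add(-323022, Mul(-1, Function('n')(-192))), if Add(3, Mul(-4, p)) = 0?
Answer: Rational(-82693631, 256) ≈ -3.2302e+5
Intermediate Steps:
p = Rational(3, 4) (p = Add(Rational(3, 4), Mul(Rational(-1, 4), 0)) = Add(Rational(3, 4), 0) = Rational(3, 4) ≈ 0.75000)
Function('n')(g) = Mul(Rational(3, 4), Pow(g, -1))
Add(-323022, Mul(-1, Function('n')(-192))) = Add(-323022, Mul(-1, Mul(Rational(3, 4), Pow(-192, -1)))) = Add(-323022, Mul(-1, Mul(Rational(3, 4), Rational(-1, 192)))) = Add(-323022, Mul(-1, Rational(-1, 256))) = Add(-323022, Rational(1, 256)) = Rational(-82693631, 256)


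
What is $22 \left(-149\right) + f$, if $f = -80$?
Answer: $-3358$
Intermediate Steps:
$22 \left(-149\right) + f = 22 \left(-149\right) - 80 = -3278 - 80 = -3358$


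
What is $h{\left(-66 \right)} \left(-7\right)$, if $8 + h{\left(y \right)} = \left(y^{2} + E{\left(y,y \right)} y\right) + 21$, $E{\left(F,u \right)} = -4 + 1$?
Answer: $-31969$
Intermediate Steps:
$E{\left(F,u \right)} = -3$
$h{\left(y \right)} = 13 + y^{2} - 3 y$ ($h{\left(y \right)} = -8 + \left(\left(y^{2} - 3 y\right) + 21\right) = -8 + \left(21 + y^{2} - 3 y\right) = 13 + y^{2} - 3 y$)
$h{\left(-66 \right)} \left(-7\right) = \left(13 + \left(-66\right)^{2} - -198\right) \left(-7\right) = \left(13 + 4356 + 198\right) \left(-7\right) = 4567 \left(-7\right) = -31969$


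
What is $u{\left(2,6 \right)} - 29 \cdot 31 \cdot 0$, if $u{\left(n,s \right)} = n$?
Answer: $2$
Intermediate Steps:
$u{\left(2,6 \right)} - 29 \cdot 31 \cdot 0 = 2 - 29 \cdot 31 \cdot 0 = 2 - 0 = 2 + 0 = 2$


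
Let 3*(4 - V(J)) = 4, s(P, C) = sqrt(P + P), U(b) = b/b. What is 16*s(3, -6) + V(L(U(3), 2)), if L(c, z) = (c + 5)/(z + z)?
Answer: 8/3 + 16*sqrt(6) ≈ 41.859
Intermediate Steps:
U(b) = 1
L(c, z) = (5 + c)/(2*z) (L(c, z) = (5 + c)/((2*z)) = (5 + c)*(1/(2*z)) = (5 + c)/(2*z))
s(P, C) = sqrt(2)*sqrt(P) (s(P, C) = sqrt(2*P) = sqrt(2)*sqrt(P))
V(J) = 8/3 (V(J) = 4 - 1/3*4 = 4 - 4/3 = 8/3)
16*s(3, -6) + V(L(U(3), 2)) = 16*(sqrt(2)*sqrt(3)) + 8/3 = 16*sqrt(6) + 8/3 = 8/3 + 16*sqrt(6)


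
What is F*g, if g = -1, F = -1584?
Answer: 1584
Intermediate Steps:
F*g = -1584*(-1) = 1584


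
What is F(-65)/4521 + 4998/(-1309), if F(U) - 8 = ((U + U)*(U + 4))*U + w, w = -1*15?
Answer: -16143/137 ≈ -117.83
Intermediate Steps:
w = -15
F(U) = -7 + 2*U²*(4 + U) (F(U) = 8 + (((U + U)*(U + 4))*U - 15) = 8 + (((2*U)*(4 + U))*U - 15) = 8 + ((2*U*(4 + U))*U - 15) = 8 + (2*U²*(4 + U) - 15) = 8 + (-15 + 2*U²*(4 + U)) = -7 + 2*U²*(4 + U))
F(-65)/4521 + 4998/(-1309) = (-7 + 2*(-65)³ + 8*(-65)²)/4521 + 4998/(-1309) = (-7 + 2*(-274625) + 8*4225)*(1/4521) + 4998*(-1/1309) = (-7 - 549250 + 33800)*(1/4521) - 42/11 = -515457*1/4521 - 42/11 = -171819/1507 - 42/11 = -16143/137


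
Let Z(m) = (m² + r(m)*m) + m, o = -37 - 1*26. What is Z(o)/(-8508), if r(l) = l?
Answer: -2625/2836 ≈ -0.92560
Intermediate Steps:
o = -63 (o = -37 - 26 = -63)
Z(m) = m + 2*m² (Z(m) = (m² + m*m) + m = (m² + m²) + m = 2*m² + m = m + 2*m²)
Z(o)/(-8508) = -63*(1 + 2*(-63))/(-8508) = -63*(1 - 126)*(-1/8508) = -63*(-125)*(-1/8508) = 7875*(-1/8508) = -2625/2836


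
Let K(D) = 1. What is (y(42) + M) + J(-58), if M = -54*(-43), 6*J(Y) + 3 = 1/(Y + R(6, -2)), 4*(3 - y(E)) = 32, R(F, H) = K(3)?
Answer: 396121/171 ≈ 2316.5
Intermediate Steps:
R(F, H) = 1
y(E) = -5 (y(E) = 3 - ¼*32 = 3 - 8 = -5)
J(Y) = -½ + 1/(6*(1 + Y)) (J(Y) = -½ + 1/(6*(Y + 1)) = -½ + 1/(6*(1 + Y)))
M = 2322
(y(42) + M) + J(-58) = (-5 + 2322) + (-2 - 3*(-58))/(6*(1 - 58)) = 2317 + (⅙)*(-2 + 174)/(-57) = 2317 + (⅙)*(-1/57)*172 = 2317 - 86/171 = 396121/171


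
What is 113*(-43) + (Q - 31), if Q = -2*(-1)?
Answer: -4888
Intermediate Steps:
Q = 2
113*(-43) + (Q - 31) = 113*(-43) + (2 - 31) = -4859 - 29 = -4888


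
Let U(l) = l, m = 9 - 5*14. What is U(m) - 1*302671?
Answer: -302732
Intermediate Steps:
m = -61 (m = 9 - 70 = -61)
U(m) - 1*302671 = -61 - 1*302671 = -61 - 302671 = -302732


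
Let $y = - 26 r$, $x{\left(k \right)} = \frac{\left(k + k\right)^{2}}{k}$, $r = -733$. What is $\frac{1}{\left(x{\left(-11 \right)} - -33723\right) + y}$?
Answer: $\frac{1}{52737} \approx 1.8962 \cdot 10^{-5}$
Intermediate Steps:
$x{\left(k \right)} = 4 k$ ($x{\left(k \right)} = \frac{\left(2 k\right)^{2}}{k} = \frac{4 k^{2}}{k} = 4 k$)
$y = 19058$ ($y = \left(-26\right) \left(-733\right) = 19058$)
$\frac{1}{\left(x{\left(-11 \right)} - -33723\right) + y} = \frac{1}{\left(4 \left(-11\right) - -33723\right) + 19058} = \frac{1}{\left(-44 + 33723\right) + 19058} = \frac{1}{33679 + 19058} = \frac{1}{52737}$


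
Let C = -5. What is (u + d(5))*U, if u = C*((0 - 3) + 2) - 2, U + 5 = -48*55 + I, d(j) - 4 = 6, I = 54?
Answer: -33683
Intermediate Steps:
d(j) = 10 (d(j) = 4 + 6 = 10)
U = -2591 (U = -5 + (-48*55 + 54) = -5 + (-2640 + 54) = -5 - 2586 = -2591)
u = 3 (u = -5*((0 - 3) + 2) - 2 = -5*(-3 + 2) - 2 = -5*(-1) - 2 = 5 - 2 = 3)
(u + d(5))*U = (3 + 10)*(-2591) = 13*(-2591) = -33683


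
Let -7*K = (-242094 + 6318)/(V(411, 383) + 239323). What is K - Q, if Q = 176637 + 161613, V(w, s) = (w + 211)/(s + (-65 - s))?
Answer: -36831219095310/108887611 ≈ -3.3825e+5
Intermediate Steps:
V(w, s) = -211/65 - w/65 (V(w, s) = (211 + w)/(-65) = (211 + w)*(-1/65) = -211/65 - w/65)
Q = 338250
K = 15325440/108887611 (K = -(-242094 + 6318)/(7*((-211/65 - 1/65*411) + 239323)) = -(-235776)/(7*((-211/65 - 411/65) + 239323)) = -(-235776)/(7*(-622/65 + 239323)) = -(-235776)/(7*15555373/65) = -(-235776)*65/(7*15555373) = -⅐*(-15325440/15555373) = 15325440/108887611 ≈ 0.14075)
K - Q = 15325440/108887611 - 1*338250 = 15325440/108887611 - 338250 = -36831219095310/108887611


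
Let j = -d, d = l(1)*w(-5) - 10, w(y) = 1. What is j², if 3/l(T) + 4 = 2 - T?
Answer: 121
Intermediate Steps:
l(T) = 3/(-2 - T) (l(T) = 3/(-4 + (2 - T)) = 3/(-2 - T))
d = -11 (d = -3/(2 + 1)*1 - 10 = -3/3*1 - 10 = -3*⅓*1 - 10 = -1*1 - 10 = -1 - 10 = -11)
j = 11 (j = -1*(-11) = 11)
j² = 11² = 121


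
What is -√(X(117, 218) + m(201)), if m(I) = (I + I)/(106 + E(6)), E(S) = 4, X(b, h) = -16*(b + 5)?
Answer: -I*√5893745/55 ≈ -44.14*I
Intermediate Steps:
X(b, h) = -80 - 16*b (X(b, h) = -16*(5 + b) = -80 - 16*b)
m(I) = I/55 (m(I) = (I + I)/(106 + 4) = (2*I)/110 = (2*I)*(1/110) = I/55)
-√(X(117, 218) + m(201)) = -√((-80 - 16*117) + (1/55)*201) = -√((-80 - 1872) + 201/55) = -√(-1952 + 201/55) = -√(-107159/55) = -I*√5893745/55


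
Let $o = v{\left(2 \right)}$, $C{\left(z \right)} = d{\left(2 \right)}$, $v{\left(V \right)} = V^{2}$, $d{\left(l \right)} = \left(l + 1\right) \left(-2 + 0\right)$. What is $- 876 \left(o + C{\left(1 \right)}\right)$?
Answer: $1752$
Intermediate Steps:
$d{\left(l \right)} = -2 - 2 l$ ($d{\left(l \right)} = \left(1 + l\right) \left(-2\right) = -2 - 2 l$)
$C{\left(z \right)} = -6$ ($C{\left(z \right)} = -2 - 4 = -6$)
$o = 4$ ($o = 2^{2} = 4$)
$- 876 \left(o + C{\left(1 \right)}\right) = - 876 \left(4 - 6\right) = \left(-876\right) \left(-2\right) = 1752$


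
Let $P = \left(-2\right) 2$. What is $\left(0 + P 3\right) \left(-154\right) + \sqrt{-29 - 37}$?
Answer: $1848 + i \sqrt{66} \approx 1848.0 + 8.124 i$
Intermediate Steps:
$P = -4$
$\left(0 + P 3\right) \left(-154\right) + \sqrt{-29 - 37} = \left(0 - 12\right) \left(-154\right) + \sqrt{-29 - 37} = \left(0 - 12\right) \left(-154\right) + \sqrt{-66} = \left(-12\right) \left(-154\right) + i \sqrt{66} = 1848 + i \sqrt{66}$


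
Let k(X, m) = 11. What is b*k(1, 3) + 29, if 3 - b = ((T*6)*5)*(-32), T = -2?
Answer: -21058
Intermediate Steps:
b = -1917 (b = 3 - -2*6*5*(-32) = 3 - (-12*5)*(-32) = 3 - (-60)*(-32) = 3 - 1*1920 = 3 - 1920 = -1917)
b*k(1, 3) + 29 = -1917*11 + 29 = -21087 + 29 = -21058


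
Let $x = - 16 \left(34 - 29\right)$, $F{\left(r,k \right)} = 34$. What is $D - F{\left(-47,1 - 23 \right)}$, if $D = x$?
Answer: $-114$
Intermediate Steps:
$x = -80$ ($x = \left(-16\right) 5 = -80$)
$D = -80$
$D - F{\left(-47,1 - 23 \right)} = -80 - 34 = -114$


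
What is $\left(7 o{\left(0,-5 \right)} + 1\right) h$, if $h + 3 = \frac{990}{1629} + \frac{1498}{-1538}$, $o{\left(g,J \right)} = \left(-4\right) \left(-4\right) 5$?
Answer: $- \frac{262854306}{139189} \approx -1888.5$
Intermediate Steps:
$o{\left(g,J \right)} = 80$ ($o{\left(g,J \right)} = 16 \cdot 5 = 80$)
$h = - \frac{468546}{139189}$ ($h = -3 + \left(\frac{990}{1629} + \frac{1498}{-1538}\right) = -3 + \left(990 \cdot \frac{1}{1629} + 1498 \left(- \frac{1}{1538}\right)\right) = -3 + \left(\frac{110}{181} - \frac{749}{769}\right) = -3 - \frac{50979}{139189} = - \frac{468546}{139189} \approx -3.3663$)
$\left(7 o{\left(0,-5 \right)} + 1\right) h = \left(7 \cdot 80 + 1\right) \left(- \frac{468546}{139189}\right) = \left(560 + 1\right) \left(- \frac{468546}{139189}\right) = 561 \left(- \frac{468546}{139189}\right) = - \frac{262854306}{139189}$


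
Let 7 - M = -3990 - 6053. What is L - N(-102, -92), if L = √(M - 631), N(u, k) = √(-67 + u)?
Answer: √9419 - 13*I ≈ 97.052 - 13.0*I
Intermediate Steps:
M = 10050 (M = 7 - (-3990 - 6053) = 7 - 1*(-10043) = 7 + 10043 = 10050)
L = √9419 (L = √(10050 - 631) = √9419 ≈ 97.052)
L - N(-102, -92) = √9419 - √(-67 - 102) = √9419 - √(-169) = √9419 - 13*I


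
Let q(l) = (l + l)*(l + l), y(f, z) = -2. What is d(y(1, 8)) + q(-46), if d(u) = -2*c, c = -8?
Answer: 8480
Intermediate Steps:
d(u) = 16 (d(u) = -2*(-8) = 16)
q(l) = 4*l² (q(l) = (2*l)*(2*l) = 4*l²)
d(y(1, 8)) + q(-46) = 16 + 4*(-46)² = 16 + 4*2116 = 16 + 8464 = 8480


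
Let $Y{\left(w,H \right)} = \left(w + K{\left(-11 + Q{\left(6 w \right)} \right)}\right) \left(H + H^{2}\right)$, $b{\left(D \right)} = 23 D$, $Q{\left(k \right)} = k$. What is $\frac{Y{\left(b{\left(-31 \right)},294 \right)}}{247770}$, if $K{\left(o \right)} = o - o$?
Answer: $- \frac{2061283}{8259} \approx -249.58$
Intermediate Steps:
$K{\left(o \right)} = 0$
$Y{\left(w,H \right)} = w \left(H + H^{2}\right)$ ($Y{\left(w,H \right)} = \left(w + 0\right) \left(H + H^{2}\right) = w \left(H + H^{2}\right)$)
$\frac{Y{\left(b{\left(-31 \right)},294 \right)}}{247770} = \frac{294 \cdot 23 \left(-31\right) \left(1 + 294\right)}{247770} = 294 \left(-713\right) 295 \cdot \frac{1}{247770} = \left(-61838490\right) \frac{1}{247770} = - \frac{2061283}{8259}$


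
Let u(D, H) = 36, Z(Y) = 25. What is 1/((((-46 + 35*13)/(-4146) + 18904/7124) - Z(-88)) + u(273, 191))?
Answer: 7384026/100089853 ≈ 0.073774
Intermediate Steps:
1/((((-46 + 35*13)/(-4146) + 18904/7124) - Z(-88)) + u(273, 191)) = 1/((((-46 + 35*13)/(-4146) + 18904/7124) - 1*25) + 36) = 1/((((-46 + 455)*(-1/4146) + 18904*(1/7124)) - 25) + 36) = 1/(((409*(-1/4146) + 4726/1781) - 25) + 36) = 1/(((-409/4146 + 4726/1781) - 25) + 36) = 1/((18865567/7384026 - 25) + 36) = 1/(-165735083/7384026 + 36) = 1/(100089853/7384026) = 7384026/100089853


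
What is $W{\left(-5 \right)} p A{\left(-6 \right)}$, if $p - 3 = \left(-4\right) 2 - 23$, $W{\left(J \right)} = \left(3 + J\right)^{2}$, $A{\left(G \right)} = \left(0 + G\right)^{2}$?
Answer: $-4032$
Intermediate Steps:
$A{\left(G \right)} = G^{2}$
$p = -28$ ($p = 3 - 31 = -28$)
$W{\left(-5 \right)} p A{\left(-6 \right)} = \left(3 - 5\right)^{2} \left(-28\right) \left(-6\right)^{2} = \left(-2\right)^{2} \left(-28\right) 36 = 4 \left(-28\right) 36 = \left(-112\right) 36 = -4032$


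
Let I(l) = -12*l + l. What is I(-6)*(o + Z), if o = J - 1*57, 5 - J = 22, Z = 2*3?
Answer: -4488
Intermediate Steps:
Z = 6
I(l) = -11*l
J = -17 (J = 5 - 1*22 = 5 - 22 = -17)
o = -74 (o = -17 - 1*57 = -17 - 57 = -74)
I(-6)*(o + Z) = (-11*(-6))*(-74 + 6) = 66*(-68) = -4488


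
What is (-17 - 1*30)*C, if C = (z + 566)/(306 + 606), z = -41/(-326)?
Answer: -2891393/99104 ≈ -29.175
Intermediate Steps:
z = 41/326 (z = -41*(-1/326) = 41/326 ≈ 0.12577)
C = 61519/99104 (C = (41/326 + 566)/(306 + 606) = (184557/326)/912 = (184557/326)*(1/912) = 61519/99104 ≈ 0.62075)
(-17 - 1*30)*C = (-17 - 1*30)*(61519/99104) = (-17 - 30)*(61519/99104) = -47*61519/99104 = -2891393/99104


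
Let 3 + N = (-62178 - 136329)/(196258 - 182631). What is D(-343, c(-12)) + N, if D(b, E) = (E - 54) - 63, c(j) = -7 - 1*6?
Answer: -2010898/13627 ≈ -147.57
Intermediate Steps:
N = -239388/13627 (N = -3 + (-62178 - 136329)/(196258 - 182631) = -3 - 198507/13627 = -239388/13627 ≈ -17.567)
c(j) = -13 (c(j) = -7 - 6 = -13)
D(b, E) = -117 + E (D(b, E) = (-54 + E) - 63 = -117 + E)
D(-343, c(-12)) + N = (-117 - 13) - 239388/13627 = -130 - 239388/13627 = -2010898/13627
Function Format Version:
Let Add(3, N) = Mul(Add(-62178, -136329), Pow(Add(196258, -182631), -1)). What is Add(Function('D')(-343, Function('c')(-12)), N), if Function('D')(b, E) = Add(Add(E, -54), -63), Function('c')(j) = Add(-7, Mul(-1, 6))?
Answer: Rational(-2010898, 13627) ≈ -147.57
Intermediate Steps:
N = Rational(-239388, 13627) (N = Add(-3, Mul(Add(-62178, -136329), Pow(Add(196258, -182631), -1))) = Add(-3, Mul(-198507, Pow(13627, -1))) = Add(-3, Mul(-198507, Rational(1, 13627))) = Add(-3, Rational(-198507, 13627)) = Rational(-239388, 13627) ≈ -17.567)
Function('c')(j) = -13 (Function('c')(j) = Add(-7, -6) = -13)
Function('D')(b, E) = Add(-117, E) (Function('D')(b, E) = Add(Add(-54, E), -63) = Add(-117, E))
Add(Function('D')(-343, Function('c')(-12)), N) = Add(Add(-117, -13), Rational(-239388, 13627)) = Add(-130, Rational(-239388, 13627)) = Rational(-2010898, 13627)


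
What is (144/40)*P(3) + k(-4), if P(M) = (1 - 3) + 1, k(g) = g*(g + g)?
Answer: 142/5 ≈ 28.400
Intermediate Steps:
k(g) = 2*g² (k(g) = g*(2*g) = 2*g²)
P(M) = -1 (P(M) = -2 + 1 = -1)
(144/40)*P(3) + k(-4) = (144/40)*(-1) + 2*(-4)² = (144*(1/40))*(-1) + 2*16 = (18/5)*(-1) + 32 = -18/5 + 32 = 142/5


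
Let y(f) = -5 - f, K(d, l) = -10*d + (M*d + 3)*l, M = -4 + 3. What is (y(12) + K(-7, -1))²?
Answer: 1849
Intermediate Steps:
M = -1
K(d, l) = -10*d + l*(3 - d) (K(d, l) = -10*d + (-d + 3)*l = -10*d + (3 - d)*l = -10*d + l*(3 - d))
(y(12) + K(-7, -1))² = ((-5 - 1*12) + (-10*(-7) + 3*(-1) - 1*(-7)*(-1)))² = ((-5 - 12) + (70 - 3 - 7))² = (-17 + 60)² = 43² = 1849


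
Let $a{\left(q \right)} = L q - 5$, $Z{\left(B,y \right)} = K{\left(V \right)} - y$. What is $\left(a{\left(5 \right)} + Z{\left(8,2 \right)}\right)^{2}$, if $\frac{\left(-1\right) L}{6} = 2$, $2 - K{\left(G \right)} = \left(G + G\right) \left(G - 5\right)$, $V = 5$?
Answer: $4225$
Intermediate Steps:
$K{\left(G \right)} = 2 - 2 G \left(-5 + G\right)$ ($K{\left(G \right)} = 2 - \left(G + G\right) \left(G - 5\right) = 2 - 2 G \left(-5 + G\right)$)
$Z{\left(B,y \right)} = 2 - y$ ($Z{\left(B,y \right)} = \left(2 - 2 \cdot 5^{2} + 10 \cdot 5\right) - y = \left(2 - 50 + 50\right) - y = 2 - y$)
$L = -12$ ($L = \left(-6\right) 2 = -12$)
$a{\left(q \right)} = -5 - 12 q$ ($a{\left(q \right)} = - 12 q - 5 = -5 - 12 q$)
$\left(a{\left(5 \right)} + Z{\left(8,2 \right)}\right)^{2} = \left(\left(-5 - 60\right) + \left(2 - 2\right)\right)^{2} = \left(-65 + 0\right)^{2} = \left(-65\right)^{2} = 4225$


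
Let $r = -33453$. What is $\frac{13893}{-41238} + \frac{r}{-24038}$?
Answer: $\frac{12447320}{11800941} \approx 1.0548$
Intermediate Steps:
$\frac{13893}{-41238} + \frac{r}{-24038} = \frac{13893}{-41238} - \frac{33453}{-24038} = 13893 \left(- \frac{1}{41238}\right) - - \frac{4779}{3434} = - \frac{4631}{13746} + \frac{4779}{3434} = \frac{12447320}{11800941}$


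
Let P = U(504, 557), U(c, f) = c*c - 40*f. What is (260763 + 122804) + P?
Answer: 615303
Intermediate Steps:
U(c, f) = c² - 40*f
P = 231736 (P = 504² - 40*557 = 254016 - 22280 = 231736)
(260763 + 122804) + P = (260763 + 122804) + 231736 = 383567 + 231736 = 615303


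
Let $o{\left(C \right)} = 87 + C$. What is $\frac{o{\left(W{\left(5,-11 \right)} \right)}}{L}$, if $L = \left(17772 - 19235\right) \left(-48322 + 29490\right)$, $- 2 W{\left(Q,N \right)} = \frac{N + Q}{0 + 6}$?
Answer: $\frac{25}{7871776} \approx 3.1759 \cdot 10^{-6}$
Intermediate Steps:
$W{\left(Q,N \right)} = - \frac{N}{12} - \frac{Q}{12}$ ($W{\left(Q,N \right)} = - \frac{\left(N + Q\right) \frac{1}{0 + 6}}{2} = - \frac{\left(N + Q\right) \frac{1}{6}}{2} = - \frac{\frac{N}{6} + \frac{Q}{6}}{2} = - \frac{N}{12} - \frac{Q}{12}$)
$L = 27551216$ ($L = \left(-1463\right) \left(-18832\right) = 27551216$)
$\frac{o{\left(W{\left(5,-11 \right)} \right)}}{L} = \frac{87 - - \frac{1}{2}}{27551216} = \left(87 + \left(\frac{11}{12} - \frac{5}{12}\right)\right) \frac{1}{27551216} = \left(87 + \frac{1}{2}\right) \frac{1}{27551216} = \frac{175}{2} \cdot \frac{1}{27551216} = \frac{25}{7871776}$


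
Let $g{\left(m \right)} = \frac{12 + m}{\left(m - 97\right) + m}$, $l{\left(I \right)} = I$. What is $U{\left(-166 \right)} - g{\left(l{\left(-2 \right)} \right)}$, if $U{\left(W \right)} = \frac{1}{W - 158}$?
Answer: $\frac{3139}{32724} \approx 0.095923$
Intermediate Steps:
$g{\left(m \right)} = \frac{12 + m}{-97 + 2 m}$ ($g{\left(m \right)} = \frac{12 + m}{\left(-97 + m\right) + m} = \frac{12 + m}{-97 + 2 m}$)
$U{\left(W \right)} = \frac{1}{-158 + W}$
$U{\left(-166 \right)} - g{\left(l{\left(-2 \right)} \right)} = \frac{1}{-158 - 166} - \frac{12 - 2}{-97 + 2 \left(-2\right)} = \frac{1}{-324} - \frac{1}{-97 - 4} \cdot 10 = - \frac{1}{324} - \frac{1}{-101} \cdot 10 = - \frac{1}{324} - \left(- \frac{1}{101}\right) 10 = - \frac{1}{324} - - \frac{10}{101} = - \frac{1}{324} + \frac{10}{101} = \frac{3139}{32724}$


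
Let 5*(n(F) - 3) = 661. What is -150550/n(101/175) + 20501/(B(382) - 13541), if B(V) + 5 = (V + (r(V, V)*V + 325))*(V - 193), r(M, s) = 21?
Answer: -615831018787/553047430 ≈ -1113.5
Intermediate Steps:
n(F) = 676/5 (n(F) = 3 + (⅕)*661 = 3 + 661/5 = 676/5)
B(V) = -5 + (-193 + V)*(325 + 22*V) (B(V) = -5 + (V + (21*V + 325))*(V - 193) = -5 + (V + (325 + 21*V))*(-193 + V) = -5 + (325 + 22*V)*(-193 + V) = -5 + (-193 + V)*(325 + 22*V))
-150550/n(101/175) + 20501/(B(382) - 13541) = -150550/676/5 + 20501/((-62730 - 3921*382 + 22*382²) - 13541) = -150550*5/676 + 20501/((-62730 - 1497822 + 22*145924) - 13541) = -376375/338 + 20501/((-62730 - 1497822 + 3210328) - 13541) = -376375/338 + 20501/(1649776 - 13541) = -376375/338 + 20501/1636235 = -615831018787/553047430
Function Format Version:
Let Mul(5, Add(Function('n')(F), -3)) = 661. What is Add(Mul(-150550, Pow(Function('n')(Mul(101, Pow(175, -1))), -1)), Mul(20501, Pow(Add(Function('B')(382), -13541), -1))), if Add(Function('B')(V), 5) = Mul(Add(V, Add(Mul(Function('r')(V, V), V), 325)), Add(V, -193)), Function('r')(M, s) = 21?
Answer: Rational(-615831018787, 553047430) ≈ -1113.5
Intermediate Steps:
Function('n')(F) = Rational(676, 5) (Function('n')(F) = Add(3, Mul(Rational(1, 5), 661)) = Add(3, Rational(661, 5)) = Rational(676, 5))
Function('B')(V) = Add(-5, Mul(Add(-193, V), Add(325, Mul(22, V)))) (Function('B')(V) = Add(-5, Mul(Add(V, Add(Mul(21, V), 325)), Add(V, -193))) = Add(-5, Mul(Add(V, Add(325, Mul(21, V))), Add(-193, V))) = Add(-5, Mul(Add(325, Mul(22, V)), Add(-193, V))) = Add(-5, Mul(Add(-193, V), Add(325, Mul(22, V)))))
Add(Mul(-150550, Pow(Function('n')(Mul(101, Pow(175, -1))), -1)), Mul(20501, Pow(Add(Function('B')(382), -13541), -1))) = Add(Mul(-150550, Pow(Rational(676, 5), -1)), Mul(20501, Pow(Add(Add(-62730, Mul(-3921, 382), Mul(22, Pow(382, 2))), -13541), -1))) = Add(Mul(-150550, Rational(5, 676)), Mul(20501, Pow(Add(Add(-62730, -1497822, Mul(22, 145924)), -13541), -1))) = Add(Rational(-376375, 338), Mul(20501, Pow(Add(Add(-62730, -1497822, 3210328), -13541), -1))) = Add(Rational(-376375, 338), Mul(20501, Pow(Add(1649776, -13541), -1))) = Add(Rational(-376375, 338), Mul(20501, Pow(1636235, -1))) = Add(Rational(-376375, 338), Mul(20501, Rational(1, 1636235))) = Add(Rational(-376375, 338), Rational(20501, 1636235)) = Rational(-615831018787, 553047430)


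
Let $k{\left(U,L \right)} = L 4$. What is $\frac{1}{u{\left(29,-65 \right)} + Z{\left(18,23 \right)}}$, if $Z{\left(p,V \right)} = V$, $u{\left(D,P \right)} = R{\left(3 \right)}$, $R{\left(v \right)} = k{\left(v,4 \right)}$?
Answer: $\frac{1}{39} \approx 0.025641$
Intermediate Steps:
$k{\left(U,L \right)} = 4 L$
$R{\left(v \right)} = 16$ ($R{\left(v \right)} = 4 \cdot 4 = 16$)
$u{\left(D,P \right)} = 16$
$\frac{1}{u{\left(29,-65 \right)} + Z{\left(18,23 \right)}} = \frac{1}{16 + 23} = \frac{1}{39}$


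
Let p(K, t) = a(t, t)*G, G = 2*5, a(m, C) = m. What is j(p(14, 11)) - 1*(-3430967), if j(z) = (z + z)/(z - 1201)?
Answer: 3743184777/1091 ≈ 3.4310e+6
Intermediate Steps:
G = 10
p(K, t) = 10*t (p(K, t) = t*10 = 10*t)
j(z) = 2*z/(-1201 + z) (j(z) = (2*z)/(-1201 + z) = 2*z/(-1201 + z))
j(p(14, 11)) - 1*(-3430967) = 2*(10*11)/(-1201 + 10*11) - 1*(-3430967) = 2*110/(-1201 + 110) + 3430967 = 2*110/(-1091) + 3430967 = 2*110*(-1/1091) + 3430967 = -220/1091 + 3430967 = 3743184777/1091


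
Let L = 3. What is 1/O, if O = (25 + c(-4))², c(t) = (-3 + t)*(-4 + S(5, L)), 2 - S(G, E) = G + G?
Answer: 1/11881 ≈ 8.4168e-5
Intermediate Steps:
S(G, E) = 2 - 2*G (S(G, E) = 2 - (G + G) = 2 - 2*G)
c(t) = 36 - 12*t (c(t) = (-3 + t)*(-4 + (2 - 2*5)) = (-3 + t)*(-4 + (2 - 10)) = (-3 + t)*(-4 - 8) = (-3 + t)*(-12) = 36 - 12*t)
O = 11881 (O = (25 + (36 - 12*(-4)))² = (25 + (36 + 48))² = (25 + 84)² = 109² = 11881)
1/O = 1/11881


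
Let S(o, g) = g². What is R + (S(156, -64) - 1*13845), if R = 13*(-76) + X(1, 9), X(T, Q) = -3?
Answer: -10740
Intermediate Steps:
R = -991 (R = 13*(-76) - 3 = -988 - 3 = -991)
R + (S(156, -64) - 1*13845) = -991 + ((-64)² - 1*13845) = -991 + (4096 - 13845) = -991 - 9749 = -10740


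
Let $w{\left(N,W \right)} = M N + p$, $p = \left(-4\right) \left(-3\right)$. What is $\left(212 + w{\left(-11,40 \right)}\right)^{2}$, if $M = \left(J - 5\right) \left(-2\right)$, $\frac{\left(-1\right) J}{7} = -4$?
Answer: $532900$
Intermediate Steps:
$J = 28$ ($J = \left(-7\right) \left(-4\right) = 28$)
$p = 12$
$M = -46$ ($M = \left(28 - 5\right) \left(-2\right) = 23 \left(-2\right) = -46$)
$w{\left(N,W \right)} = 12 - 46 N$ ($w{\left(N,W \right)} = - 46 N + 12 = 12 - 46 N$)
$\left(212 + w{\left(-11,40 \right)}\right)^{2} = \left(212 + \left(12 - -506\right)\right)^{2} = \left(212 + \left(12 + 506\right)\right)^{2} = \left(212 + 518\right)^{2} = 730^{2} = 532900$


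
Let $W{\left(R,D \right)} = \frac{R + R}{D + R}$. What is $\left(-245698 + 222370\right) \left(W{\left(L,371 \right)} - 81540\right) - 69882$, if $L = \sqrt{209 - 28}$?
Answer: $\frac{21788501655018}{11455} - \frac{1442448 \sqrt{181}}{11455} \approx 1.9021 \cdot 10^{9}$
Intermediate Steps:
$L = \sqrt{181} \approx 13.454$
$W{\left(R,D \right)} = \frac{2 R}{D + R}$
$\left(-245698 + 222370\right) \left(W{\left(L,371 \right)} - 81540\right) - 69882 = \left(-245698 + 222370\right) \left(\frac{2 \sqrt{181}}{371 + \sqrt{181}} - 81540\right) - 69882 = - 23328 \left(-81540 + \frac{2 \sqrt{181}}{371 + \sqrt{181}}\right) - 69882 = \left(1902165120 - \frac{46656 \sqrt{181}}{371 + \sqrt{181}}\right) - 69882 = 1902095238 - \frac{46656 \sqrt{181}}{371 + \sqrt{181}}$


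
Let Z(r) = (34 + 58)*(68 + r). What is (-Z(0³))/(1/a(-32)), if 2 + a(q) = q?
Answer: 212704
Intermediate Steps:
a(q) = -2 + q
Z(r) = 6256 + 92*r (Z(r) = 92*(68 + r) = 6256 + 92*r)
(-Z(0³))/(1/a(-32)) = (-(6256 + 92*0³))/(1/(-2 - 32)) = (-(6256 + 92*0))/(1/(-34)) = (-(6256 + 0))/(-1/34) = -1*6256*(-34) = -6256*(-34) = 212704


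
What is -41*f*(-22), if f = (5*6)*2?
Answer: 54120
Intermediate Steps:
f = 60 (f = 30*2 = 60)
-41*f*(-22) = -41*60*(-22) = -2460*(-22) = 54120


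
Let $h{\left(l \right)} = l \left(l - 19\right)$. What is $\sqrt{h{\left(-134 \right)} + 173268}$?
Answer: $3 \sqrt{21530} \approx 440.19$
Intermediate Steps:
$h{\left(l \right)} = l \left(-19 + l\right)$
$\sqrt{h{\left(-134 \right)} + 173268} = \sqrt{- 134 \left(-19 - 134\right) + 173268} = \sqrt{\left(-134\right) \left(-153\right) + 173268} = \sqrt{20502 + 173268} = \sqrt{193770} = 3 \sqrt{21530}$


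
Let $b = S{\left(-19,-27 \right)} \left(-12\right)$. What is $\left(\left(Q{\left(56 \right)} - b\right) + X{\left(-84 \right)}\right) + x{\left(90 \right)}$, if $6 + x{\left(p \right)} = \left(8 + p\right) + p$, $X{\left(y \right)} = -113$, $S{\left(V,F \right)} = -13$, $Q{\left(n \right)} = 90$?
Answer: $3$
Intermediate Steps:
$b = 156$ ($b = \left(-13\right) \left(-12\right) = 156$)
$x{\left(p \right)} = 2 + 2 p$ ($x{\left(p \right)} = -6 + \left(\left(8 + p\right) + p\right) = -6 + \left(8 + 2 p\right) = 2 + 2 p$)
$\left(\left(Q{\left(56 \right)} - b\right) + X{\left(-84 \right)}\right) + x{\left(90 \right)} = \left(\left(90 - 156\right) - 113\right) + \left(2 + 2 \cdot 90\right) = \left(\left(90 - 156\right) - 113\right) + \left(2 + 180\right) = \left(-66 - 113\right) + 182 = -179 + 182 = 3$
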